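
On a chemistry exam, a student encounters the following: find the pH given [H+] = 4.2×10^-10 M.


pH = -log10([H+]) = -log10(4.2×10^-10)
= 10 - log10(4.2)
= 10 - 0.62
= 9.38

9.38


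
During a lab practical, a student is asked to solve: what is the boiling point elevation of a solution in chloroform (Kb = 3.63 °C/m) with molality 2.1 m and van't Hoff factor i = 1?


ΔTb = Kb × m × i
= 3.63 × 2.1 × 1
= 7.623 °C

7.623 °C


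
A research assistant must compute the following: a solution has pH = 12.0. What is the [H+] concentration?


[H+] = 10^(-pH) = 10^(-12.0)
= 1.0×10^-12 M

1.0×10^-12 M


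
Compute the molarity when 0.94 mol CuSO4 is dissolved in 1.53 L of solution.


M = n/V = 0.94/1.53 = 0.614 mol/L

0.614 M


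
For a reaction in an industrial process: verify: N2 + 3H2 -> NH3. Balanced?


Equation: N2 + 3H2 -> NH3
Check atoms: H: 6≠3, N: 2≠1
Not balanced

No, not balanced


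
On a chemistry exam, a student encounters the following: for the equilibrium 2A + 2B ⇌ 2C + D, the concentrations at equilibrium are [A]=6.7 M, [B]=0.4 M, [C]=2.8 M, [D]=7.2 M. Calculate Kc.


Kc = [C]^2[D]/([A]^2[B]^2)
= (2.8^2 × 7.2^1)/(6.7^2 × 0.4^2)
= 56.448/7.1824
= 7.859

7.859


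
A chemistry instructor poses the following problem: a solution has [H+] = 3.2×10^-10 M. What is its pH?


pH = -log10([H+]) = -log10(3.2×10^-10)
= 10 - log10(3.2)
= 10 - 0.51
= 9.49

9.49


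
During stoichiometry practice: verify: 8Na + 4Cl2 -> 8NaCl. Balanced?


Equation: 8Na + 4Cl2 -> 8NaCl
Check atoms: Cl: 8=8, Na: 8=8
Balanced

Yes, balanced


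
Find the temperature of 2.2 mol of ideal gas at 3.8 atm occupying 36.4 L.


PV = nRT  (R = 0.08206 L·atm/(mol·K))
T = PV/(nR) = 3.8×36.4/(2.2×0.08206)
= 138.32/0.180532
= 766.18 K

766.18 K


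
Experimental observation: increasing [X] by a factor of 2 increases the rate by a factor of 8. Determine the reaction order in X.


rate ∝ [X]^n
2^n = 8 → n = 3
Order in X: 3

3


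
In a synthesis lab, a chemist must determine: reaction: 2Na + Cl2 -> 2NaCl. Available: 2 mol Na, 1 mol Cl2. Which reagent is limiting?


Mole ratio available / coefficient:
  Na: 2/2 = 1.000
  Cl2: 1/1 = 1.000
Smaller ratio is limiting.

neither (stoichiometric); Na and Cl2 are fully consumed


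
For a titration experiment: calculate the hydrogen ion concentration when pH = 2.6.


[H+] = 10^(-pH) = 10^(-2.6)
= 2.51×10^-3 M

2.51×10^-3 M


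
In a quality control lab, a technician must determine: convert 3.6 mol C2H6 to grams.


M(C2H6) = 30.07 g/mol
mass = n × M = 3.6 × 30.07 = 108.25 g

108.25 g


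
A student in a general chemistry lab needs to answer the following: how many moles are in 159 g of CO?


M(CO) = 28.01 g/mol
n = mass/M = 159/28.01 = 5.6765 mol

5.6765 mol


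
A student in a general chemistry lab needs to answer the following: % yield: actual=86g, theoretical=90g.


% yield = actual/theoretical × 100
= 86/90 × 100
= 95.56%

95.56%


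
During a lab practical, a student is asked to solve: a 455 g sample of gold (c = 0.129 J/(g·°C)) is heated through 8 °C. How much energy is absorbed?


q = mcΔT = 455 × 0.129 × 8
= 469.56 J

469.56 J


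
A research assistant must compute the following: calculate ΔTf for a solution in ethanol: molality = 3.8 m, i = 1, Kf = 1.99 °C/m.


ΔTf = Kf × m × i
= 1.99 × 3.8 × 1
= 7.562 °C

7.562 °C


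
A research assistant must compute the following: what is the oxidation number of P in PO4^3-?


x + 4(-2) = -3, so x = +5
Oxidation number: +5

+5


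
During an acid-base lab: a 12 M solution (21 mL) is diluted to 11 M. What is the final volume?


C1V1 = C2V2
12 × 21 = 11 × V2
V2 = 252/11 = 22.91 mL

22.91 mL


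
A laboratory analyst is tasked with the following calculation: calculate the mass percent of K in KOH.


M(KOH) = 1×39.1 + 1×16.0 + 1×1.008 = 56.108 g/mol
Mass of K = 1 × 39.1 = 39.10 g/mol
% K = 39.10/56.108 × 100 = 69.69%

69.69%


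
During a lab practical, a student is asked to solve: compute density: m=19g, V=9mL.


ρ = mass/volume
= 19/9
= 2.111 g/mL

2.111 g/mL


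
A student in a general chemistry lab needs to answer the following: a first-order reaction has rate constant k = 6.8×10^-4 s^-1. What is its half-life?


t½ = ln2/k = 0.693147/(6.8×10^-4 s^-1)
= 1019 s

1019 s


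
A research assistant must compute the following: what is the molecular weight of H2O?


M(H2O) = 2×1.008 + 1×16.0
= 2.02 + 16.0
= 18.02 g/mol

18.02 g/mol


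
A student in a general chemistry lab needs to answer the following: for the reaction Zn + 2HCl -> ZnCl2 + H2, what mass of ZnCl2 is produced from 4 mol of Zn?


Mole ratio ZnCl2:Zn = 1:1
n(ZnCl2) = 4 × 1/1 = 4.000 mol
mass = 4.000 × 136.28 = 545.12 g

545.12 g


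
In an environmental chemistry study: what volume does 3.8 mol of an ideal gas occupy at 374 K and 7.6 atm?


PV = nRT  (R = 0.08206 L·atm/(mol·K))
V = nRT/P = 3.8×0.08206×374/7.6
= 15.345 L

15.345 L


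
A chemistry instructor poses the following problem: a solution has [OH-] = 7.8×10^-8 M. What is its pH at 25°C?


pOH = -log10([OH-]) = -log10(7.8×10^-8)
= 8 - log10(7.8) = 7.11
pH = 14 - pOH = 14 - 7.11 = 6.89

6.89


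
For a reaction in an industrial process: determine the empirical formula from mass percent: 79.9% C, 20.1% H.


Assume 100 g sample. Moles of each element:
  C: 79.9/12.01 = 6.653 mol
  H: 20.1/1.008 = 19.94 mol
Divide by smallest (6.653):
  C: 6.653/6.653 = 1.0
  H: 19.94/6.653 = 3.0
Empirical formula: CH3

CH3


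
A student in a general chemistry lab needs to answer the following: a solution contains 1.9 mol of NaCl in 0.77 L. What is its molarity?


M = n/V = 1.9/0.77 = 2.468 mol/L

2.468 M


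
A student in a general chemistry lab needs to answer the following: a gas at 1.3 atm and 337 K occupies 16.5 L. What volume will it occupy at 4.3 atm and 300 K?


P1V1/T1 = P2V2/T2
V2 = P1V1T2/(T1P2)
= 1.3×16.5×300/(337×4.3)
= 4.441 L

4.441 L


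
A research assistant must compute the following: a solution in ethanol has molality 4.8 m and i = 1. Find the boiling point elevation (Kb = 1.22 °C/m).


ΔTb = Kb × m × i
= 1.22 × 4.8 × 1
= 5.856 °C

5.856 °C


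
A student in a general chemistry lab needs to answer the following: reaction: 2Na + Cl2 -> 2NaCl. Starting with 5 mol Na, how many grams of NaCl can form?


Mole ratio NaCl:Na = 2:2
n(NaCl) = 5 × 2/2 = 5.000 mol
mass = 5.000 × 58.44 = 292.2 g

292.2 g


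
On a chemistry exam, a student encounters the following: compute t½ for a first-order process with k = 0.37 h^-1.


t½ = ln2/k = 0.693147/(0.37 h^-1)
= 1.873 h

1.873 h


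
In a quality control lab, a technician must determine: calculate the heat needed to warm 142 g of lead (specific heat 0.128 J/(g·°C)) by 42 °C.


q = mcΔT = 142 × 0.128 × 42
= 763.39 J

763.39 J


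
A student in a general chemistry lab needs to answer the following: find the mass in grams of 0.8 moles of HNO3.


M(HNO3) = 63.02 g/mol
mass = n × M = 0.8 × 63.02 = 50.42 g

50.42 g


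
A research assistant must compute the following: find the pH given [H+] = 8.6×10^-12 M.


pH = -log10([H+]) = -log10(8.6×10^-12)
= 12 - log10(8.6)
= 12 - 0.93
= 11.07

11.07


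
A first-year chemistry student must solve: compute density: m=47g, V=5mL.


ρ = mass/volume
= 47/5
= 9.4 g/mL

9.4 g/mL


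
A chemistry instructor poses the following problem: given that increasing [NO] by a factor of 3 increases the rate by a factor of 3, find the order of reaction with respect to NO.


rate ∝ [NO]^n
3^n = 3 → n = 1
Order in NO: 1

1


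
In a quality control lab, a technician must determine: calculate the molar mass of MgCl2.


M(MgCl2) = 1×24.31 + 2×35.45
= 24.31 + 70.9
= 95.21 g/mol

95.21 g/mol


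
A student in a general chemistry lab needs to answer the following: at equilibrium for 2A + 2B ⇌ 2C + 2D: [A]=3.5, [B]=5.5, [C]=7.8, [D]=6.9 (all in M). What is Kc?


Kc = [C]^2[D]^2/([A]^2[B]^2)
= (7.8^2 × 6.9^2)/(3.5^2 × 5.5^2)
= 2896.5924/370.5625
= 7.817

7.817


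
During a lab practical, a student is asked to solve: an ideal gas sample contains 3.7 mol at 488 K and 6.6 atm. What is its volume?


PV = nRT  (R = 0.08206 L·atm/(mol·K))
V = nRT/P = 3.7×0.08206×488/6.6
= 22.45 L

22.45 L


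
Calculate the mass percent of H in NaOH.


M(NaOH) = 1×22.99 + 1×16.0 + 1×1.008 = 39.998 g/mol
Mass of H = 1 × 1.008 = 1.008 g/mol
% H = 1.008/39.998 × 100 = 2.52%

2.52%


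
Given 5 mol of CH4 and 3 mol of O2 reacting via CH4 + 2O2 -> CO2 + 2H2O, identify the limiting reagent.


Mole ratio available / coefficient:
  CH4: 5/1 = 5.000
  O2: 3/2 = 1.500
Smaller ratio is limiting.

O2


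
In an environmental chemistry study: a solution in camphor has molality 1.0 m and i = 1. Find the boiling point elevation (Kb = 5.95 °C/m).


ΔTb = Kb × m × i
= 5.95 × 1.0 × 1
= 5.95 °C

5.95 °C


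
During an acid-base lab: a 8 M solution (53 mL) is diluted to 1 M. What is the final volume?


C1V1 = C2V2
8 × 53 = 1 × V2
V2 = 424/1 = 424.0 mL

424.0 mL


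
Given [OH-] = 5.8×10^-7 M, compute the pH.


pOH = -log10([OH-]) = -log10(5.8×10^-7)
= 7 - log10(5.8) = 6.24
pH = 14 - pOH = 14 - 6.24 = 7.76

7.76


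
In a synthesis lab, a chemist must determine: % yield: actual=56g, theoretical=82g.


% yield = actual/theoretical × 100
= 56/82 × 100
= 68.29%

68.29%


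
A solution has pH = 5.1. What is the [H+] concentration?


[H+] = 10^(-pH) = 10^(-5.1)
= 7.94×10^-6 M

7.94×10^-6 M


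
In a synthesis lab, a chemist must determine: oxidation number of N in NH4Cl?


x + 4(+1) + (-1) = 0, so x = -3
Oxidation number: -3

-3


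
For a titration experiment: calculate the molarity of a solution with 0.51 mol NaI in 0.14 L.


M = n/V = 0.51/0.14 = 3.643 mol/L

3.643 M


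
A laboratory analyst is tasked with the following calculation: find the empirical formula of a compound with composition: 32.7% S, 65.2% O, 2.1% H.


Assume 100 g sample. Moles of each element:
  S: 32.7/32.07 = 1.02 mol
  O: 65.2/16.0 = 4.075 mol
  H: 2.1/1.008 = 2.083 mol
Divide by smallest (1.02):
  S: 1.02/1.02 = 1.0
  O: 4.075/1.02 = 4.0
  H: 2.083/1.02 = 2.04
Empirical formula: H2SO4

H2SO4


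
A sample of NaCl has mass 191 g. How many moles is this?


M(NaCl) = 58.44 g/mol
n = mass/M = 191/58.44 = 3.2683 mol

3.2683 mol


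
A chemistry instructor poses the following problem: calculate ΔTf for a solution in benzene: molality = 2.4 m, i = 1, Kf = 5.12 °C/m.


ΔTf = Kf × m × i
= 5.12 × 2.4 × 1
= 12.288 °C

12.288 °C


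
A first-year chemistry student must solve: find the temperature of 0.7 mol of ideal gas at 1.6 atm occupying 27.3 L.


PV = nRT  (R = 0.08206 L·atm/(mol·K))
T = PV/(nR) = 1.6×27.3/(0.7×0.08206)
= 43.68/0.057442
= 760.42 K

760.42 K


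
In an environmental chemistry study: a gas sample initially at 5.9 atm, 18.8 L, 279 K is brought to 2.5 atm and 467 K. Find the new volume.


P1V1/T1 = P2V2/T2
V2 = P1V1T2/(T1P2)
= 5.9×18.8×467/(279×2.5)
= 74.265 L

74.265 L


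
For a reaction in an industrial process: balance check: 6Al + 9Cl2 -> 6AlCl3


Equation: 6Al + 9Cl2 -> 6AlCl3
Check atoms: Al: 6=6, Cl: 18=18
Balanced

Yes, balanced


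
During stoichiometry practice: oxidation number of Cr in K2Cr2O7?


2(+1) + 2x + 7(-2) = 0, so x = +6
Oxidation number: +6

+6


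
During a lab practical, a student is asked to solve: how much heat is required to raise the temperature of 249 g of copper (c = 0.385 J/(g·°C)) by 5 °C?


q = mcΔT = 249 × 0.385 × 5
= 479.33 J

479.33 J


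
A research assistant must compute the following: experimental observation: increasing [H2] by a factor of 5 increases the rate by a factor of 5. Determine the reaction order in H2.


rate ∝ [H2]^n
5^n = 5 → n = 1
Order in H2: 1

1


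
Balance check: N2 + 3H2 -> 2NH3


Equation: N2 + 3H2 -> 2NH3
Check atoms: H: 6=6, N: 2=2
Balanced

Yes, balanced


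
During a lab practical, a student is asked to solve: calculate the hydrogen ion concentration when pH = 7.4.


[H+] = 10^(-pH) = 10^(-7.4)
= 3.98×10^-8 M

3.98×10^-8 M


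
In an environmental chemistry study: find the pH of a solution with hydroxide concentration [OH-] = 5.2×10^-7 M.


pOH = -log10([OH-]) = -log10(5.2×10^-7)
= 7 - log10(5.2) = 6.28
pH = 14 - pOH = 14 - 6.28 = 7.72

7.72


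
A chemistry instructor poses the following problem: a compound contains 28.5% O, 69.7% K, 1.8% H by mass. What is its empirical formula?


Assume 100 g sample. Moles of each element:
  O: 28.5/16.0 = 1.781 mol
  K: 69.7/39.1 = 1.783 mol
  H: 1.8/1.008 = 1.786 mol
Divide by smallest (1.781):
  O: 1.781/1.781 = 1.0
  K: 1.783/1.781 = 1.0
  H: 1.786/1.781 = 1.0
Empirical formula: KOH

KOH


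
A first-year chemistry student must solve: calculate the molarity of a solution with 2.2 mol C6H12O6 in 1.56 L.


M = n/V = 2.2/1.56 = 1.410 mol/L

1.410 M


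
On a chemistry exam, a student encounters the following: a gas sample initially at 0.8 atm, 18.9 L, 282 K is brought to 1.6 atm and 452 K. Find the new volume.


P1V1/T1 = P2V2/T2
V2 = P1V1T2/(T1P2)
= 0.8×18.9×452/(282×1.6)
= 15.147 L

15.147 L


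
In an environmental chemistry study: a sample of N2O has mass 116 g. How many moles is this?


M(N2O) = 44.02 g/mol
n = mass/M = 116/44.02 = 2.6352 mol

2.6352 mol


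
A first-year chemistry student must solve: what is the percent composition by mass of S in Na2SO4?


M(Na2SO4) = 2×22.99 + 1×32.07 + 4×16.0 = 142.05 g/mol
Mass of S = 1 × 32.07 = 32.07 g/mol
% S = 32.07/142.05 × 100 = 22.58%

22.58%


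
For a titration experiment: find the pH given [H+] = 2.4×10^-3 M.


pH = -log10([H+]) = -log10(2.4×10^-3)
= 3 - log10(2.4)
= 3 - 0.38
= 2.62

2.62


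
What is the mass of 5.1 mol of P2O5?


M(P2O5) = 141.94 g/mol
mass = n × M = 5.1 × 141.94 = 723.89 g

723.89 g


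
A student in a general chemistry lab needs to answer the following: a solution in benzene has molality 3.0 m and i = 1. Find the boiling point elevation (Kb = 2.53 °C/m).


ΔTb = Kb × m × i
= 2.53 × 3.0 × 1
= 7.59 °C

7.59 °C


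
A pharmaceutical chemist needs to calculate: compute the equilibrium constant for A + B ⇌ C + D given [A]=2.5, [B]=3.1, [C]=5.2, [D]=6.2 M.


Kc = [C][D]/([A][B])
= (5.2^1 × 6.2^1)/(2.5^1 × 3.1^1)
= 32.24/7.75
= 4.160

4.160


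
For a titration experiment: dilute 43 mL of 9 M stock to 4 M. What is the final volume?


C1V1 = C2V2
9 × 43 = 4 × V2
V2 = 387/4 = 96.75 mL

96.75 mL


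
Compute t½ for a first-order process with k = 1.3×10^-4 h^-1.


t½ = ln2/k = 0.693147/(1.3×10^-4 h^-1)
= 5332 h

5332 h


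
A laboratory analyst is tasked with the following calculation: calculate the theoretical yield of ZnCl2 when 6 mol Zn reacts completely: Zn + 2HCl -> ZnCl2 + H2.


Mole ratio ZnCl2:Zn = 1:1
n(ZnCl2) = 6 × 1/1 = 6.000 mol
mass = 6.000 × 136.28 = 817.68 g

817.68 g


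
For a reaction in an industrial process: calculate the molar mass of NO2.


M(NO2) = 1×14.01 + 2×16.0
= 14.01 + 32.0
= 46.01 g/mol

46.01 g/mol


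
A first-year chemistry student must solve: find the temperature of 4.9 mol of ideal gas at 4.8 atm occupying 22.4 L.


PV = nRT  (R = 0.08206 L·atm/(mol·K))
T = PV/(nR) = 4.8×22.4/(4.9×0.08206)
= 107.52/0.402094
= 267.40 K

267.40 K


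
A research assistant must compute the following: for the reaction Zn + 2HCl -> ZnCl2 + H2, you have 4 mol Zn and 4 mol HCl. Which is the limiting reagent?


Mole ratio available / coefficient:
  Zn: 4/1 = 4.000
  HCl: 4/2 = 2.000
Smaller ratio is limiting.

HCl


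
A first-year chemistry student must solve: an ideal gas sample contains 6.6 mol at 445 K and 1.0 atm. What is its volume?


PV = nRT  (R = 0.08206 L·atm/(mol·K))
V = nRT/P = 6.6×0.08206×445/1.0
= 241.01 L

241.01 L


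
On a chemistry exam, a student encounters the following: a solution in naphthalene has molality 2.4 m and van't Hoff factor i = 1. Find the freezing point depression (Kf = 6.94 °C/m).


ΔTf = Kf × m × i
= 6.94 × 2.4 × 1
= 16.656 °C

16.656 °C


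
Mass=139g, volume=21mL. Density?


ρ = mass/volume
= 139/21
= 6.619 g/mL

6.619 g/mL


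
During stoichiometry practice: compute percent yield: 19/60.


% yield = actual/theoretical × 100
= 19/60 × 100
= 31.67%

31.67%


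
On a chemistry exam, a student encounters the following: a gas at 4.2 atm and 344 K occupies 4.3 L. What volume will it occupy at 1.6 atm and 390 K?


P1V1/T1 = P2V2/T2
V2 = P1V1T2/(T1P2)
= 4.2×4.3×390/(344×1.6)
= 12.797 L

12.797 L


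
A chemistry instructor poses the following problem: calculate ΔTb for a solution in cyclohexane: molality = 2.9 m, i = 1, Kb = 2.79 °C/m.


ΔTb = Kb × m × i
= 2.79 × 2.9 × 1
= 8.091 °C

8.091 °C


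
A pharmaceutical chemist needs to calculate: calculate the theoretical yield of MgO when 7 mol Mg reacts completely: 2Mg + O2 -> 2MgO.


Mole ratio MgO:Mg = 2:2
n(MgO) = 7 × 2/2 = 7.000 mol
mass = 7.000 × 40.31 = 282.17 g

282.17 g


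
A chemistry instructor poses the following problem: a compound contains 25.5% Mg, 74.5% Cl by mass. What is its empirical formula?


Assume 100 g sample. Moles of each element:
  Mg: 25.5/24.31 = 1.049 mol
  Cl: 74.5/35.45 = 2.102 mol
Divide by smallest (1.049):
  Mg: 1.049/1.049 = 1.0
  Cl: 2.102/1.049 = 2.0
Empirical formula: MgCl2

MgCl2


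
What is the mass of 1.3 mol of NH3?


M(NH3) = 17.03 g/mol
mass = n × M = 1.3 × 17.03 = 22.14 g

22.14 g


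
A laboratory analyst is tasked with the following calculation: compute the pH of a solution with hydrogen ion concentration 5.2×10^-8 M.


pH = -log10([H+]) = -log10(5.2×10^-8)
= 8 - log10(5.2)
= 8 - 0.72
= 7.28

7.28


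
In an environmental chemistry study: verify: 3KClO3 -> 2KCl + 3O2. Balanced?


Equation: 3KClO3 -> 2KCl + 3O2
Check atoms: Cl: 3≠2, K: 3≠2, O: 9≠6
Not balanced

No, not balanced


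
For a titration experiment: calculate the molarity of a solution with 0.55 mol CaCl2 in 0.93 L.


M = n/V = 0.55/0.93 = 0.591 mol/L

0.591 M


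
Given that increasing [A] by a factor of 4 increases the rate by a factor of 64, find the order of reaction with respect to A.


rate ∝ [A]^n
4^n = 64 → n = 3
Order in A: 3

3


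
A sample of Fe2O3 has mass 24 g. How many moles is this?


M(Fe2O3) = 159.7 g/mol
n = mass/M = 24/159.7 = 0.1503 mol

0.1503 mol


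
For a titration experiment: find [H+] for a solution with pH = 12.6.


[H+] = 10^(-pH) = 10^(-12.6)
= 2.51×10^-13 M

2.51×10^-13 M


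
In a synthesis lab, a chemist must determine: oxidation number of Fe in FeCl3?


x + 3(-1) = 0, so x = +3
Oxidation number: +3

+3


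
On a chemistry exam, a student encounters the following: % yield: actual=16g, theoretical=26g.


% yield = actual/theoretical × 100
= 16/26 × 100
= 61.54%

61.54%


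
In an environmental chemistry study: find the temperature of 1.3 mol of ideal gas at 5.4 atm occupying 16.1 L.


PV = nRT  (R = 0.08206 L·atm/(mol·K))
T = PV/(nR) = 5.4×16.1/(1.3×0.08206)
= 86.94/0.106678
= 814.98 K

814.98 K


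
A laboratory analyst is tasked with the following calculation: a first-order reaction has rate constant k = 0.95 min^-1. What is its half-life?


t½ = ln2/k = 0.693147/(0.95 min^-1)
= 0.7296 min

0.7296 min


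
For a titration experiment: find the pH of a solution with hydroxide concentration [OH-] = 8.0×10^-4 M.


pOH = -log10([OH-]) = -log10(8.0×10^-4)
= 4 - log10(8.0) = 3.1
pH = 14 - pOH = 14 - 3.1 = 10.9

10.9


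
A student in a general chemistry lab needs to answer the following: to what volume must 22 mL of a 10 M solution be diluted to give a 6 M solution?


C1V1 = C2V2
10 × 22 = 6 × V2
V2 = 220/6 = 36.67 mL

36.67 mL


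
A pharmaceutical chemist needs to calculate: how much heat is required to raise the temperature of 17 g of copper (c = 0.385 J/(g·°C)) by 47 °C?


q = mcΔT = 17 × 0.385 × 47
= 307.62 J

307.62 J


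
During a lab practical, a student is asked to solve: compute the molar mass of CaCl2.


M(CaCl2) = 1×40.08 + 2×35.45
= 40.08 + 70.9
= 110.98 g/mol

110.98 g/mol


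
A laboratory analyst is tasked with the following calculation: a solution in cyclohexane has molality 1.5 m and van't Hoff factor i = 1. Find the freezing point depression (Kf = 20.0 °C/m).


ΔTf = Kf × m × i
= 20.0 × 1.5 × 1
= 30.0 °C

30.0 °C


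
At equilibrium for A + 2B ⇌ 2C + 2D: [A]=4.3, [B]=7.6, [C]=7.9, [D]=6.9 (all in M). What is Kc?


Kc = [C]^2[D]^2/([A][B]^2)
= (7.9^2 × 6.9^2)/(4.3^1 × 7.6^2)
= 2971.3401/248.368
= 11.96

11.96


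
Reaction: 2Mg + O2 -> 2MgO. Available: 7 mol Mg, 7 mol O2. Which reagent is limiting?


Mole ratio available / coefficient:
  Mg: 7/2 = 3.500
  O2: 7/1 = 7.000
Smaller ratio is limiting.

Mg


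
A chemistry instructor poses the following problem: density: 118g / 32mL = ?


ρ = mass/volume
= 118/32
= 3.688 g/mL

3.688 g/mL


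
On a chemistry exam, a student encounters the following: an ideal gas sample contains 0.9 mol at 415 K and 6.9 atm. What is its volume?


PV = nRT  (R = 0.08206 L·atm/(mol·K))
V = nRT/P = 0.9×0.08206×415/6.9
= 4.442 L

4.442 L


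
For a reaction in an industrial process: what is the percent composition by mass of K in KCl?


M(KCl) = 1×39.1 + 1×35.45 = 74.55 g/mol
Mass of K = 1 × 39.1 = 39.10 g/mol
% K = 39.10/74.55 × 100 = 52.45%

52.45%


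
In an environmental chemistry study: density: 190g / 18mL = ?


ρ = mass/volume
= 190/18
= 10.556 g/mL

10.556 g/mL


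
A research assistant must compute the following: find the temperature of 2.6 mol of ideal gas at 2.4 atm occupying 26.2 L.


PV = nRT  (R = 0.08206 L·atm/(mol·K))
T = PV/(nR) = 2.4×26.2/(2.6×0.08206)
= 62.88/0.213356
= 294.72 K

294.72 K


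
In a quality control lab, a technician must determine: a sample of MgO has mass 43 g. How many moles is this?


M(MgO) = 40.31 g/mol
n = mass/M = 43/40.31 = 1.0667 mol

1.0667 mol


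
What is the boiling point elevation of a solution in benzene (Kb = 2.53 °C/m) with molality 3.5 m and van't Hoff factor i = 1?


ΔTb = Kb × m × i
= 2.53 × 3.5 × 1
= 8.855 °C

8.855 °C


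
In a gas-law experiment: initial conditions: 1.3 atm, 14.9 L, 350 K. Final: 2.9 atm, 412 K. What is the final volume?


P1V1/T1 = P2V2/T2
V2 = P1V1T2/(T1P2)
= 1.3×14.9×412/(350×2.9)
= 7.863 L

7.863 L


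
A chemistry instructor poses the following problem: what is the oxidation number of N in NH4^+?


x + 4(+1) = +1, so x = -3
Oxidation number: -3

-3


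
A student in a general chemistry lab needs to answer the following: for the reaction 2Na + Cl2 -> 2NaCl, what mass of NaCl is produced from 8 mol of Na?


Mole ratio NaCl:Na = 2:2
n(NaCl) = 8 × 2/2 = 8.000 mol
mass = 8.000 × 58.44 = 467.52 g

467.52 g


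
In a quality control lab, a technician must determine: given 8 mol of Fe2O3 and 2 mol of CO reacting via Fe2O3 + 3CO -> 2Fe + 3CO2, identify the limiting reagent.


Mole ratio available / coefficient:
  Fe2O3: 8/1 = 8.000
  CO: 2/3 = 0.667
Smaller ratio is limiting.

CO


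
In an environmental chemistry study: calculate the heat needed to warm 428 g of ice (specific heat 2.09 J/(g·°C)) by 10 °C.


q = mcΔT = 428 × 2.09 × 10
= 8945.20 J

8945.20 J


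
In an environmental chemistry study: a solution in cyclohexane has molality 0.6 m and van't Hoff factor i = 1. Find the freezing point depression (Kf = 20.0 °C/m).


ΔTf = Kf × m × i
= 20.0 × 0.6 × 1
= 12.0 °C

12.0 °C


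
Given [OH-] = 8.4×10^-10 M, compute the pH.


pOH = -log10([OH-]) = -log10(8.4×10^-10)
= 10 - log10(8.4) = 9.08
pH = 14 - pOH = 14 - 9.08 = 4.92

4.92


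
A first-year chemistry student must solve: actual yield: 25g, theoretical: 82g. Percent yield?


% yield = actual/theoretical × 100
= 25/82 × 100
= 30.49%

30.49%


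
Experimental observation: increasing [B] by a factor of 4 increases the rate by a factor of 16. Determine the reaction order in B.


rate ∝ [B]^n
4^n = 16 → n = 2
Order in B: 2

2


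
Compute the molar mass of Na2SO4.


M(Na2SO4) = 2×22.99 + 1×32.07 + 4×16.0
= 45.98 + 32.07 + 64.0
= 142.05 g/mol

142.05 g/mol


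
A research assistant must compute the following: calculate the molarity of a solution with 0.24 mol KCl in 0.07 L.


M = n/V = 0.24/0.07 = 3.429 mol/L

3.429 M


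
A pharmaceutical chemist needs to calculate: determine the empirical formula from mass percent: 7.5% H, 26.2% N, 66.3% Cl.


Assume 100 g sample. Moles of each element:
  H: 7.5/1.008 = 7.44 mol
  N: 26.2/14.01 = 1.87 mol
  Cl: 66.3/35.45 = 1.87 mol
Divide by smallest (1.87):
  H: 7.44/1.87 = 3.98
  N: 1.87/1.87 = 1.0
  Cl: 1.87/1.87 = 1.0
Empirical formula: NH4Cl

NH4Cl


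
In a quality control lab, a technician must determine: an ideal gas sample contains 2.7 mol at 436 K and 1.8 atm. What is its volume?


PV = nRT  (R = 0.08206 L·atm/(mol·K))
V = nRT/P = 2.7×0.08206×436/1.8
= 53.667 L

53.667 L


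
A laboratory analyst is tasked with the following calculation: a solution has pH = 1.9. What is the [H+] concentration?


[H+] = 10^(-pH) = 10^(-1.9)
= 1.26×10^-2 M

1.26×10^-2 M


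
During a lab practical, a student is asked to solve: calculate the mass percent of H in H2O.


M(H2O) = 2×1.008 + 1×16.0 = 18.016 g/mol
Mass of H = 2 × 1.008 = 2.016 g/mol
% H = 2.016/18.016 × 100 = 11.19%

11.19%


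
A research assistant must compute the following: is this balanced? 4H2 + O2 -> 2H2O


Equation: 4H2 + O2 -> 2H2O
Check atoms: H: 8≠4, O: 2=2
Not balanced

No, not balanced


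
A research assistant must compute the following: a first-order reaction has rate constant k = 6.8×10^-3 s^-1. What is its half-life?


t½ = ln2/k = 0.693147/(6.8×10^-3 s^-1)
= 101.9 s

101.9 s


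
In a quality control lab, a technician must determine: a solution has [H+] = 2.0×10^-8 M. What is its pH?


pH = -log10([H+]) = -log10(2.0×10^-8)
= 8 - log10(2.0)
= 8 - 0.3
= 7.7

7.7


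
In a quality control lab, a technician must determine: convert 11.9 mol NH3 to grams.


M(NH3) = 17.03 g/mol
mass = n × M = 11.9 × 17.03 = 202.66 g

202.66 g


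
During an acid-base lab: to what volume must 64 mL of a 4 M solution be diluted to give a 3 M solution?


C1V1 = C2V2
4 × 64 = 3 × V2
V2 = 256/3 = 85.33 mL

85.33 mL


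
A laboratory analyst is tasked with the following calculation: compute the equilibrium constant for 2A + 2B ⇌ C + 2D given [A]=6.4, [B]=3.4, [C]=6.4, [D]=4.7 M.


Kc = [C][D]^2/([A]^2[B]^2)
= (6.4^1 × 4.7^2)/(6.4^2 × 3.4^2)
= 141.376/473.4976
= 0.2986

0.2986


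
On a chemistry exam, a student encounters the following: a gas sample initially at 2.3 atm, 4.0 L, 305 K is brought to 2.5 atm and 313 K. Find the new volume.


P1V1/T1 = P2V2/T2
V2 = P1V1T2/(T1P2)
= 2.3×4.0×313/(305×2.5)
= 3.777 L

3.777 L


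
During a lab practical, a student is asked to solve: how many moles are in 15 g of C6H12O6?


M(C6H12O6) = 180.16 g/mol
n = mass/M = 15/180.16 = 0.0833 mol

0.0833 mol


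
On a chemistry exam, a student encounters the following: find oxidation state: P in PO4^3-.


x + 4(-2) = -3, so x = +5
Oxidation number: +5

+5


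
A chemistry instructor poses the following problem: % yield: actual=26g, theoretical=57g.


% yield = actual/theoretical × 100
= 26/57 × 100
= 45.61%

45.61%


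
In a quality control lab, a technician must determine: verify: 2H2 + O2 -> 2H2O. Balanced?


Equation: 2H2 + O2 -> 2H2O
Check atoms: H: 4=4, O: 2=2
Balanced

Yes, balanced


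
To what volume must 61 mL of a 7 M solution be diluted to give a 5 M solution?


C1V1 = C2V2
7 × 61 = 5 × V2
V2 = 427/5 = 85.4 mL

85.4 mL


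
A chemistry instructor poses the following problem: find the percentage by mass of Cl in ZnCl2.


M(ZnCl2) = 1×65.38 + 2×35.45 = 136.28 g/mol
Mass of Cl = 2 × 35.45 = 70.90 g/mol
% Cl = 70.90/136.28 × 100 = 52.03%

52.03%


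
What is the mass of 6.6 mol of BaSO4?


M(BaSO4) = 233.4 g/mol
mass = n × M = 6.6 × 233.4 = 1540.44 g

1540.44 g


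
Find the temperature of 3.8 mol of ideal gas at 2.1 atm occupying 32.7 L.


PV = nRT  (R = 0.08206 L·atm/(mol·K))
T = PV/(nR) = 2.1×32.7/(3.8×0.08206)
= 68.67/0.311828
= 220.22 K

220.22 K


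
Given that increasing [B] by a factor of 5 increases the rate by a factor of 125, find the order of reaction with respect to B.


rate ∝ [B]^n
5^n = 125 → n = 3
Order in B: 3

3


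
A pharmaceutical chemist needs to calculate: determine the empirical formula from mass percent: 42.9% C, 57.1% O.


Assume 100 g sample. Moles of each element:
  C: 42.9/12.01 = 3.572 mol
  O: 57.1/16.0 = 3.569 mol
Divide by smallest (3.569):
  C: 3.572/3.569 = 1.0
  O: 3.569/3.569 = 1.0
Empirical formula: CO

CO


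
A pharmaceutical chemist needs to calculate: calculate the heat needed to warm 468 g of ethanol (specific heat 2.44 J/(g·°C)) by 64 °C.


q = mcΔT = 468 × 2.44 × 64
= 73082.88 J

73082.88 J


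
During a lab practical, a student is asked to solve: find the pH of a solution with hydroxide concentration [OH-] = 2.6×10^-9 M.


pOH = -log10([OH-]) = -log10(2.6×10^-9)
= 9 - log10(2.6) = 8.59
pH = 14 - pOH = 14 - 8.59 = 5.41

5.41


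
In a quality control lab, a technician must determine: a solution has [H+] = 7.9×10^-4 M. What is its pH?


pH = -log10([H+]) = -log10(7.9×10^-4)
= 4 - log10(7.9)
= 4 - 0.9
= 3.1

3.1


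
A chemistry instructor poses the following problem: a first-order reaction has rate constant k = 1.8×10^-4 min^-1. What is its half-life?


t½ = ln2/k = 0.693147/(1.8×10^-4 min^-1)
= 3851 min

3851 min


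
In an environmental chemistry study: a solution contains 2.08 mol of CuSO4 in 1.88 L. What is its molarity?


M = n/V = 2.08/1.88 = 1.106 mol/L

1.106 M


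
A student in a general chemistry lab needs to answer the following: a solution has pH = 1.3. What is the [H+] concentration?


[H+] = 10^(-pH) = 10^(-1.3)
= 5.01×10^-2 M

5.01×10^-2 M


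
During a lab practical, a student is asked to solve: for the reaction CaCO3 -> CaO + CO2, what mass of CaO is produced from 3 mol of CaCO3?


Mole ratio CaO:CaCO3 = 1:1
n(CaO) = 3 × 1/1 = 3.000 mol
mass = 3.000 × 56.08 = 168.24 g

168.24 g


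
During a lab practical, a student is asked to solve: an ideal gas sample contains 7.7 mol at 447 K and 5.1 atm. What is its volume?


PV = nRT  (R = 0.08206 L·atm/(mol·K))
V = nRT/P = 7.7×0.08206×447/5.1
= 55.381 L

55.381 L


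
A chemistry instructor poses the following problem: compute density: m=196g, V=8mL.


ρ = mass/volume
= 196/8
= 24.5 g/mL

24.5 g/mL


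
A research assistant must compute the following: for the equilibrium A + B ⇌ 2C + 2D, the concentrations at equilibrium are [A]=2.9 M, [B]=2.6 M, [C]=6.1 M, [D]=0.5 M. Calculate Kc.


Kc = [C]^2[D]^2/([A][B])
= (6.1^2 × 0.5^2)/(2.9^1 × 2.6^1)
= 9.3025/7.54
= 1.234

1.234


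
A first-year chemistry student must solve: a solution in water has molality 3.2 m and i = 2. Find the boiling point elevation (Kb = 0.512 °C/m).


ΔTb = Kb × m × i
= 0.512 × 3.2 × 2
= 3.2768 °C

3.2768 °C


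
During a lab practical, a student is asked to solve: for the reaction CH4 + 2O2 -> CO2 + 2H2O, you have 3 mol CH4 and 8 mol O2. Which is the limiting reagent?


Mole ratio available / coefficient:
  CH4: 3/1 = 3.000
  O2: 8/2 = 4.000
Smaller ratio is limiting.

CH4


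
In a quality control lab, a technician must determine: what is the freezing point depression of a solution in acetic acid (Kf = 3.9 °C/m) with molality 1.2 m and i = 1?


ΔTf = Kf × m × i
= 3.9 × 1.2 × 1
= 4.68 °C

4.68 °C


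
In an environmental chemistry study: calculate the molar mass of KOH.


M(KOH) = 1×39.1 + 1×16.0 + 1×1.008
= 39.1 + 16.0 + 1.01
= 56.11 g/mol

56.11 g/mol


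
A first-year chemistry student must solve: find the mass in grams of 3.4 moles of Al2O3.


M(Al2O3) = 101.96 g/mol
mass = n × M = 3.4 × 101.96 = 346.66 g

346.66 g


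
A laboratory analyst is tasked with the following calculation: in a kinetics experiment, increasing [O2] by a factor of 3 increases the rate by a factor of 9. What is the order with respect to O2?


rate ∝ [O2]^n
3^n = 9 → n = 2
Order in O2: 2

2


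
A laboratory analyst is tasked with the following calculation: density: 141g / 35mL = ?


ρ = mass/volume
= 141/35
= 4.029 g/mL

4.029 g/mL


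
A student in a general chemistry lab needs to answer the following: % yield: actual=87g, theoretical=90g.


% yield = actual/theoretical × 100
= 87/90 × 100
= 96.67%

96.67%


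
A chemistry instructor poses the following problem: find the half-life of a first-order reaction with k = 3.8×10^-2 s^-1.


t½ = ln2/k = 0.693147/(3.8×10^-2 s^-1)
= 18.24 s

18.24 s


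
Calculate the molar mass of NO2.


M(NO2) = 1×14.01 + 2×16.0
= 14.01 + 32.0
= 46.01 g/mol

46.01 g/mol


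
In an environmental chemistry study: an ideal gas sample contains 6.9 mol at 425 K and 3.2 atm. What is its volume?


PV = nRT  (R = 0.08206 L·atm/(mol·K))
V = nRT/P = 6.9×0.08206×425/3.2
= 75.2 L

75.2 L


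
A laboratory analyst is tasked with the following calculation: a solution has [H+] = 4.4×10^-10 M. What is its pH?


pH = -log10([H+]) = -log10(4.4×10^-10)
= 10 - log10(4.4)
= 10 - 0.64
= 9.36

9.36


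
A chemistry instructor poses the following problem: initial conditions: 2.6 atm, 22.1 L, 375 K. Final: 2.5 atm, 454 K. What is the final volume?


P1V1/T1 = P2V2/T2
V2 = P1V1T2/(T1P2)
= 2.6×22.1×454/(375×2.5)
= 27.826 L

27.826 L


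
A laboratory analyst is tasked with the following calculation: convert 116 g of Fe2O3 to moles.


M(Fe2O3) = 159.7 g/mol
n = mass/M = 116/159.7 = 0.7264 mol

0.7264 mol


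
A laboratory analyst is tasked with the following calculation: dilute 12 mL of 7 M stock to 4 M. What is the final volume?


C1V1 = C2V2
7 × 12 = 4 × V2
V2 = 84/4 = 21.0 mL

21.0 mL


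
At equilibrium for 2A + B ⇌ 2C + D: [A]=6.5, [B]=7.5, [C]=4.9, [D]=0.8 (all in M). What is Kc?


Kc = [C]^2[D]/([A]^2[B])
= (4.9^2 × 0.8^1)/(6.5^2 × 7.5^1)
= 19.208/316.875
= 0.06062

0.06062


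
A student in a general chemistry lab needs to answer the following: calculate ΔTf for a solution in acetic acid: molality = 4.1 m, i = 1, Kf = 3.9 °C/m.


ΔTf = Kf × m × i
= 3.9 × 4.1 × 1
= 15.99 °C

15.99 °C


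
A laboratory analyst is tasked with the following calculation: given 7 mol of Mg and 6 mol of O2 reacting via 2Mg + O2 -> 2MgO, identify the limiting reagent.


Mole ratio available / coefficient:
  Mg: 7/2 = 3.500
  O2: 6/1 = 6.000
Smaller ratio is limiting.

Mg


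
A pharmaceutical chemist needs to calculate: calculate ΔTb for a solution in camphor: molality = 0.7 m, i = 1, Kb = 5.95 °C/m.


ΔTb = Kb × m × i
= 5.95 × 0.7 × 1
= 4.165 °C

4.165 °C


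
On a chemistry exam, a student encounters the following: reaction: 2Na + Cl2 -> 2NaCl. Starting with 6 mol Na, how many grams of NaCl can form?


Mole ratio NaCl:Na = 2:2
n(NaCl) = 6 × 2/2 = 6.000 mol
mass = 6.000 × 58.44 = 350.64 g

350.64 g


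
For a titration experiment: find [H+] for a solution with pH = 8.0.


[H+] = 10^(-pH) = 10^(-8.0)
= 1.0×10^-8 M

1.0×10^-8 M


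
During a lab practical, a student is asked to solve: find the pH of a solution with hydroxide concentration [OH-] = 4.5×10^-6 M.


pOH = -log10([OH-]) = -log10(4.5×10^-6)
= 6 - log10(4.5) = 5.35
pH = 14 - pOH = 14 - 5.35 = 8.65

8.65


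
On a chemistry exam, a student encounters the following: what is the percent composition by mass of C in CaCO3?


M(CaCO3) = 1×40.08 + 1×12.01 + 3×16.0 = 100.09 g/mol
Mass of C = 1 × 12.01 = 12.01 g/mol
% C = 12.01/100.09 × 100 = 12.00%

12.00%


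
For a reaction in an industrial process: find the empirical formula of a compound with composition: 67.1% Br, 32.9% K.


Assume 100 g sample. Moles of each element:
  Br: 67.1/79.9 = 0.84 mol
  K: 32.9/39.1 = 0.841 mol
Divide by smallest (0.84):
  Br: 0.84/0.84 = 1.0
  K: 0.841/0.84 = 1.0
Empirical formula: KBr

KBr


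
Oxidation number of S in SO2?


x + 2(-2) = 0, so x = +4
Oxidation number: +4

+4


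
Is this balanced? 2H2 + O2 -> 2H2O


Equation: 2H2 + O2 -> 2H2O
Check atoms: H: 4=4, O: 2=2
Balanced

Yes, balanced


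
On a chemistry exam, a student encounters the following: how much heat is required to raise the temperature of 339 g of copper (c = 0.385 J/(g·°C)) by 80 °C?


q = mcΔT = 339 × 0.385 × 80
= 10441.20 J

10441.20 J


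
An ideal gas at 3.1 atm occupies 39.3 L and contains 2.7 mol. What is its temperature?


PV = nRT  (R = 0.08206 L·atm/(mol·K))
T = PV/(nR) = 3.1×39.3/(2.7×0.08206)
= 121.83/0.221562
= 549.87 K

549.87 K


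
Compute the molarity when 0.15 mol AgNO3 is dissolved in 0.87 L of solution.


M = n/V = 0.15/0.87 = 0.172 mol/L

0.172 M


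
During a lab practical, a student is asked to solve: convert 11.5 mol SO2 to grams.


M(SO2) = 64.07 g/mol
mass = n × M = 11.5 × 64.07 = 736.81 g

736.81 g


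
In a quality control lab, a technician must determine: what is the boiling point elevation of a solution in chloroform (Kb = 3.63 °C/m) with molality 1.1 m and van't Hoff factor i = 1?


ΔTb = Kb × m × i
= 3.63 × 1.1 × 1
= 3.993 °C

3.993 °C


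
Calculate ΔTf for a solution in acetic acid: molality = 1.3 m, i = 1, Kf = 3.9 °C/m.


ΔTf = Kf × m × i
= 3.9 × 1.3 × 1
= 5.07 °C

5.07 °C


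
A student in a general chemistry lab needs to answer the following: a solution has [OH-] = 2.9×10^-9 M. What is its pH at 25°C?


pOH = -log10([OH-]) = -log10(2.9×10^-9)
= 9 - log10(2.9) = 8.54
pH = 14 - pOH = 14 - 8.54 = 5.46

5.46


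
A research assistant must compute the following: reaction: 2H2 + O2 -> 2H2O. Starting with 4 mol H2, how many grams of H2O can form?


Mole ratio H2O:H2 = 2:2
n(H2O) = 4 × 2/2 = 4.000 mol
mass = 4.000 × 18.02 = 72.08 g

72.08 g


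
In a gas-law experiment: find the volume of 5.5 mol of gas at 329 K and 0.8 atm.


PV = nRT  (R = 0.08206 L·atm/(mol·K))
V = nRT/P = 5.5×0.08206×329/0.8
= 185.609 L

185.609 L


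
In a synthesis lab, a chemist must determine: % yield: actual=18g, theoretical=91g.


% yield = actual/theoretical × 100
= 18/91 × 100
= 19.78%

19.78%


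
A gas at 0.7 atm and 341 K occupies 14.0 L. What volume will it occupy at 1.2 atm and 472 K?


P1V1/T1 = P2V2/T2
V2 = P1V1T2/(T1P2)
= 0.7×14.0×472/(341×1.2)
= 11.304 L

11.304 L


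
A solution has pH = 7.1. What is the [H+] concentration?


[H+] = 10^(-pH) = 10^(-7.1)
= 7.94×10^-8 M

7.94×10^-8 M


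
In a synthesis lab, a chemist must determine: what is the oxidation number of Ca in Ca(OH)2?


Group 2 metal: +2
Oxidation number: +2

+2


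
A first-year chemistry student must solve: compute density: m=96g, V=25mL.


ρ = mass/volume
= 96/25
= 3.84 g/mL

3.84 g/mL


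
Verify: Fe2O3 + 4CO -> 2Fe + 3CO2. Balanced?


Equation: Fe2O3 + 4CO -> 2Fe + 3CO2
Check atoms: C: 4≠3, Fe: 2=2, O: 7≠6
Not balanced

No, not balanced


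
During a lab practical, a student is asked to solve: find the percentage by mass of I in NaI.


M(NaI) = 1×22.99 + 1×126.9 = 149.89 g/mol
Mass of I = 1 × 126.9 = 126.90 g/mol
% I = 126.90/149.89 × 100 = 84.66%

84.66%
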